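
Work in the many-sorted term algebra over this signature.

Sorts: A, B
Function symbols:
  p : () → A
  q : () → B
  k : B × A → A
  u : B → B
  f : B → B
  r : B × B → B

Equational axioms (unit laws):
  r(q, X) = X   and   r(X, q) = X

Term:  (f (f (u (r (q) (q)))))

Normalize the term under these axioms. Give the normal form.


normal form = (f (f (u (q))))

1. (f (f (u (r (q) (q)))))  →  (f (f (u (q))))


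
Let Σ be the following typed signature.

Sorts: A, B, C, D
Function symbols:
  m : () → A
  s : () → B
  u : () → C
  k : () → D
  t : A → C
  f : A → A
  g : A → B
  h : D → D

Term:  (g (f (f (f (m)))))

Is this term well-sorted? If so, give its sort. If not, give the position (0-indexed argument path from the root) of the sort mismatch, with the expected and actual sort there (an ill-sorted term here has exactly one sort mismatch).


well-sorted; sort = B

        (m) : A
      (f (m)) : A
    (f (f (m))) : A
  (f (f (f (m)))) : A
(g (f (f (f (m))))) : B


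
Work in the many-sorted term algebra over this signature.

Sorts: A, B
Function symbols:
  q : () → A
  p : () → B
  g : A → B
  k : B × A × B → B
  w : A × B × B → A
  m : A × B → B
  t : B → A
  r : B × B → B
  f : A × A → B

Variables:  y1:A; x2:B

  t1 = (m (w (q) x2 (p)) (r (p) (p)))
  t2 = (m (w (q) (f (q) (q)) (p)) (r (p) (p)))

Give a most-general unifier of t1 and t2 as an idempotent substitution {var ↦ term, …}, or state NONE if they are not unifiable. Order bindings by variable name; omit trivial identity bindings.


{x2 ↦ (f (q) (q))}


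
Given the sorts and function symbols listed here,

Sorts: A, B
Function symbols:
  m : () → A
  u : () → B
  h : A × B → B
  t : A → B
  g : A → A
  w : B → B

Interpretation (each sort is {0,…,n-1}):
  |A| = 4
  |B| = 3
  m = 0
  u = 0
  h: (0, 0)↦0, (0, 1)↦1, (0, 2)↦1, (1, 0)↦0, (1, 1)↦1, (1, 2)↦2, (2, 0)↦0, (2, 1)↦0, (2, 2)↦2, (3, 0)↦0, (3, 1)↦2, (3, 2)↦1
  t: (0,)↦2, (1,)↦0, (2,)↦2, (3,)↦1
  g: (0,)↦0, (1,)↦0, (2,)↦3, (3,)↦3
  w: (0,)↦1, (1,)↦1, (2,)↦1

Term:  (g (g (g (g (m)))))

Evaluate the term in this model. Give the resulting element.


value = 0

  m = 0
  (g (m)) = g(0,) = 0
  (g (g (m))) = g(0,) = 0
  (g (g (g (m)))) = g(0,) = 0
  (g (g (g (g (m))))) = g(0,) = 0


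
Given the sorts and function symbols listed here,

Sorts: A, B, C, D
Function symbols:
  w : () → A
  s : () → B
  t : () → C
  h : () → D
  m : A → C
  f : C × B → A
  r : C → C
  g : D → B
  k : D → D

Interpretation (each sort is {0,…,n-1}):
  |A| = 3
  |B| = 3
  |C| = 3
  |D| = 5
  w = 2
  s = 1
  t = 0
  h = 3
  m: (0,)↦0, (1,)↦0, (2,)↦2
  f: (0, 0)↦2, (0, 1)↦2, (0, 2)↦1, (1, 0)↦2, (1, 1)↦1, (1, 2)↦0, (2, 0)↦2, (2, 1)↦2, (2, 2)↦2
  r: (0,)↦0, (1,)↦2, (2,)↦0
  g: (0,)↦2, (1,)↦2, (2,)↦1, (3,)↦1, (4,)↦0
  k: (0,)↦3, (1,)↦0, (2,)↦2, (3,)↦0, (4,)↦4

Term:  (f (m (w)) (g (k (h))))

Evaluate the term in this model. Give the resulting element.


  w = 2
  (m (w)) = m(2,) = 2
  h = 3
  (k (h)) = k(3,) = 0
  (g (k (h))) = g(0,) = 2
  (f (m (w)) (g (k (h)))) = f(2, 2) = 2

value = 2


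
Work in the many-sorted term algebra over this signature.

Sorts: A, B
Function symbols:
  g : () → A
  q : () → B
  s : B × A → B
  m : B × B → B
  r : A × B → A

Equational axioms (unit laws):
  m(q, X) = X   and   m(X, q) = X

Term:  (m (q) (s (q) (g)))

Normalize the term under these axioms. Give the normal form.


1. (m (q) (s (q) (g)))  →  (s (q) (g))

normal form = (s (q) (g))


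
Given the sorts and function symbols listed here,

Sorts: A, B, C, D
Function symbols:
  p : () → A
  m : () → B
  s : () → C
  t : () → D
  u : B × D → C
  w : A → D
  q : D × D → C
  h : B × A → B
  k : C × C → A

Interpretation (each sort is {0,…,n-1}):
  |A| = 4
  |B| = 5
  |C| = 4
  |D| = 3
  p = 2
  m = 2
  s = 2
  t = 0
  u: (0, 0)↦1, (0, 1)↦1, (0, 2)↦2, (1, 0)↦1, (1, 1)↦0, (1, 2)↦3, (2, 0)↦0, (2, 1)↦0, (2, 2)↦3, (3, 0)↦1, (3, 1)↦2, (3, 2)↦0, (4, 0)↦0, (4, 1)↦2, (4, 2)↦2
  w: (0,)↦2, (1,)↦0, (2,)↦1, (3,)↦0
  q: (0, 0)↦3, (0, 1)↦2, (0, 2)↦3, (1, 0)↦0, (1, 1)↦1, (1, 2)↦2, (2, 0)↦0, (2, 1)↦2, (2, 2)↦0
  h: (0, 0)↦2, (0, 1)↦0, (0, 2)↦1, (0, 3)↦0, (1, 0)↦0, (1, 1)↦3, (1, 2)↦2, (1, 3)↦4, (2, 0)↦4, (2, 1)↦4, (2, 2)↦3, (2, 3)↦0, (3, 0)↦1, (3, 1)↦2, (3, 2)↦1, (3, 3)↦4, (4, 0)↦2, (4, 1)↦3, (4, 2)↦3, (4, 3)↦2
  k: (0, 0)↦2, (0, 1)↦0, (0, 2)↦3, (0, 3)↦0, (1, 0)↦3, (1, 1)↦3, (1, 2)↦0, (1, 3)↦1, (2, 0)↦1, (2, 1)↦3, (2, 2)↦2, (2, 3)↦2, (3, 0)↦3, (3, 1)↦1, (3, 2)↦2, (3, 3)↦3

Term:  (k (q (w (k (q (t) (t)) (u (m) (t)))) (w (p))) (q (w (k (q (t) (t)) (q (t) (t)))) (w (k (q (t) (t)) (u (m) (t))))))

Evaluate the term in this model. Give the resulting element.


value = 2

  t = 0
  t = 0
  (q (t) (t)) = q(0, 0) = 3
  m = 2
  t = 0
  (u (m) (t)) = u(2, 0) = 0
  (k (q (t) (t)) (u (m) (t))) = k(3, 0) = 3
  (w (k (q (t) (t)) (u (m) (t)))) = w(3,) = 0
  p = 2
  (w (p)) = w(2,) = 1
  (q (w (k (q (t) (t)) (u (m) (t)))) (w (p))) = q(0, 1) = 2
  t = 0
  t = 0
  (q (t) (t)) = q(0, 0) = 3
  t = 0
  t = 0
  (q (t) (t)) = q(0, 0) = 3
  (k (q (t) (t)) (q (t) (t))) = k(3, 3) = 3
  (w (k (q (t) (t)) (q (t) (t)))) = w(3,) = 0
  t = 0
  t = 0
  (q (t) (t)) = q(0, 0) = 3
  m = 2
  t = 0
  (u (m) (t)) = u(2, 0) = 0
  (k (q (t) (t)) (u (m) (t))) = k(3, 0) = 3
  (w (k (q (t) (t)) (u (m) (t)))) = w(3,) = 0
  (q (w (k (q (t) (t)) (q (t) (t)))) (w (k (q (t) (t)) (u (m) (t))))) = q(0, 0) = 3
  (k (q (w (k (q (t) (t)) (u (m) (t)))) (w (p))) (q (w (k (q (t) (t)) (q (t) (t)))) (w (k (q (t) (t)) (u (m) (t)))))) = k(2, 3) = 2


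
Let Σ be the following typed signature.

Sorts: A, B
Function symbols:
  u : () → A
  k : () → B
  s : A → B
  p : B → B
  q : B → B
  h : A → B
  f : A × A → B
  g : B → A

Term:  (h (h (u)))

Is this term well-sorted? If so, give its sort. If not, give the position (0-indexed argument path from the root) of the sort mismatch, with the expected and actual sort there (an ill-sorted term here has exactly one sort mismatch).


    (u) : A
  (h (u)) : B
(h (h (u))) : ✗ arg 0 at [0] has sort B, expected A

ill-sorted at position [0]: expected A, got B


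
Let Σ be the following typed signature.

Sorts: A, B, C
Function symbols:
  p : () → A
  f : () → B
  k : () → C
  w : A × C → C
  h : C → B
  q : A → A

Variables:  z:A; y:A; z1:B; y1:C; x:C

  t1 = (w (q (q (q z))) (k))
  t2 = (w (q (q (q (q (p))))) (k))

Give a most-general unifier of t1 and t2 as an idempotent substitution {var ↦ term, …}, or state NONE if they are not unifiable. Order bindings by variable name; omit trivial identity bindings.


{z ↦ (q (p))}


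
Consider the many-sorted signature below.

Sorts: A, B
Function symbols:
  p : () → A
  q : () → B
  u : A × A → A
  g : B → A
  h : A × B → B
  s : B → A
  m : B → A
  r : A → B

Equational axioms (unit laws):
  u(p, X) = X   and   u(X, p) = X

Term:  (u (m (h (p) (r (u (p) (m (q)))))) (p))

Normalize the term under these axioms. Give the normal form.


normal form = (m (h (p) (r (m (q)))))

1. (u (m (h (p) (r (u (p) (m (q)))))) (p))  →  (m (h (p) (r (u (p) (m (q))))))
2. (m (h (p) (r (u (p) (m (q))))))  →  (m (h (p) (r (m (q)))))


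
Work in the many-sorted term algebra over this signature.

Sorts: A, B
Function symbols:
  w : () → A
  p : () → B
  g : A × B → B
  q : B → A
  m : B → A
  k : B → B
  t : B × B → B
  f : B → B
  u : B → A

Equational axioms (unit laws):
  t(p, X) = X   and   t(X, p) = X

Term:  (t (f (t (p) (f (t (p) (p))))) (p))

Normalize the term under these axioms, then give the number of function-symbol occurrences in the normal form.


size = 3

1. (t (f (t (p) (f (t (p) (p))))) (p))  →  (f (t (p) (f (t (p) (p)))))
2. (f (t (p) (f (t (p) (p)))))  →  (f (f (t (p) (p))))
3. (f (f (t (p) (p))))  →  (f (f (p)))
normal form: (f (f (p)))


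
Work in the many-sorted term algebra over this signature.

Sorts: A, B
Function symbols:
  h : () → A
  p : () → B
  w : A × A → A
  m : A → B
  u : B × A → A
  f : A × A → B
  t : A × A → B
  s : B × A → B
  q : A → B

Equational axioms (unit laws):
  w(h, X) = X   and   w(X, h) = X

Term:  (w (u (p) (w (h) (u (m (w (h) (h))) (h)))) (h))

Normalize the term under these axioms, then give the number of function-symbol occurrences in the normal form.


size = 6

1. (w (u (p) (w (h) (u (m (w (h) (h))) (h)))) (h))  →  (u (p) (w (h) (u (m (w (h) (h))) (h))))
2. (u (p) (w (h) (u (m (w (h) (h))) (h))))  →  (u (p) (u (m (w (h) (h))) (h)))
3. (u (p) (u (m (w (h) (h))) (h)))  →  (u (p) (u (m (h)) (h)))
normal form: (u (p) (u (m (h)) (h)))


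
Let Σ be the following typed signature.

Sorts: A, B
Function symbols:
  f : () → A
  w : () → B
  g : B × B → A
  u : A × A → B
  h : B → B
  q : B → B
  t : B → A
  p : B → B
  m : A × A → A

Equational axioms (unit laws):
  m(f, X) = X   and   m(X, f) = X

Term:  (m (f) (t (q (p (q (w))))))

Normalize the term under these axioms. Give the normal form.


1. (m (f) (t (q (p (q (w))))))  →  (t (q (p (q (w)))))

normal form = (t (q (p (q (w)))))


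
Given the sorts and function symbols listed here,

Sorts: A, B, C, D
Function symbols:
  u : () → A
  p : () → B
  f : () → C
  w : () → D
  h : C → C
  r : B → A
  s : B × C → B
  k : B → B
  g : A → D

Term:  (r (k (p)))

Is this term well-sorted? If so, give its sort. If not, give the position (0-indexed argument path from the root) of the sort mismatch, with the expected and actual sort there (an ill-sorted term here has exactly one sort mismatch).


    (p) : B
  (k (p)) : B
(r (k (p))) : A

well-sorted; sort = A


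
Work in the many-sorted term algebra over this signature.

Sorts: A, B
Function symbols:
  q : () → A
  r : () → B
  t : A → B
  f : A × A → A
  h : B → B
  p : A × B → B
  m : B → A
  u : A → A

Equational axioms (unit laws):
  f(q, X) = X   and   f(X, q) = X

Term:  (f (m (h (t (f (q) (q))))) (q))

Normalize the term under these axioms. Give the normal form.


1. (f (m (h (t (f (q) (q))))) (q))  →  (m (h (t (f (q) (q)))))
2. (m (h (t (f (q) (q)))))  →  (m (h (t (q))))

normal form = (m (h (t (q))))


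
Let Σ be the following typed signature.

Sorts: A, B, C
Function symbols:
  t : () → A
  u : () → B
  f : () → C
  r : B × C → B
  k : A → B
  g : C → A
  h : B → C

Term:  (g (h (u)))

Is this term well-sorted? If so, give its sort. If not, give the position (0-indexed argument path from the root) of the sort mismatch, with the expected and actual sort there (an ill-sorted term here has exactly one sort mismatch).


    (u) : B
  (h (u)) : C
(g (h (u))) : A

well-sorted; sort = A


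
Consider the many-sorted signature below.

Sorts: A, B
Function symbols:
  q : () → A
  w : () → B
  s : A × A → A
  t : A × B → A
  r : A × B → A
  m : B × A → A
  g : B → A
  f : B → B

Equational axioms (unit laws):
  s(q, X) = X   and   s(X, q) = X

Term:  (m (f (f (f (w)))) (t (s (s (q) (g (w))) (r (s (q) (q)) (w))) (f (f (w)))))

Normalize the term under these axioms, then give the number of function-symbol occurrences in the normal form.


1. (m (f (f (f (w)))) (t (s (s (q) (g (w))) (r (s (q) (q)) (w))) (f (f (w)))))  →  (m (f (f (f (w)))) (t (s (g (w)) (r (s (q) (q)) (w))) (f (f (w)))))
2. (m (f (f (f (w)))) (t (s (g (w)) (r (s (q) (q)) (w))) (f (f (w)))))  →  (m (f (f (f (w)))) (t (s (g (w)) (r (q) (w))) (f (f (w)))))
normal form: (m (f (f (f (w)))) (t (s (g (w)) (r (q) (w))) (f (f (w)))))

size = 15


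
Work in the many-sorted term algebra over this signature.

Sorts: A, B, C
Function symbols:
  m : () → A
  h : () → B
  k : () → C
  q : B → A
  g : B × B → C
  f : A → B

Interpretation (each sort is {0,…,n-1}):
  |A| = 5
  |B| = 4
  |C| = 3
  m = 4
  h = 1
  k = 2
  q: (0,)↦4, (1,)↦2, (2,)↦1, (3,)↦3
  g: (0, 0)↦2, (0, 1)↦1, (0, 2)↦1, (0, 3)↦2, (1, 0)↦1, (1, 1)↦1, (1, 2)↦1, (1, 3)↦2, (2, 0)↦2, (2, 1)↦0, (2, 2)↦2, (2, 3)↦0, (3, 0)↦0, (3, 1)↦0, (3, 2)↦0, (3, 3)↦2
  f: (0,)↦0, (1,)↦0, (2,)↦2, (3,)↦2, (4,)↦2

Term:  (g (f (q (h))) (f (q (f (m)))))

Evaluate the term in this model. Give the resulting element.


value = 2

  h = 1
  (q (h)) = q(1,) = 2
  (f (q (h))) = f(2,) = 2
  m = 4
  (f (m)) = f(4,) = 2
  (q (f (m))) = q(2,) = 1
  (f (q (f (m)))) = f(1,) = 0
  (g (f (q (h))) (f (q (f (m))))) = g(2, 0) = 2


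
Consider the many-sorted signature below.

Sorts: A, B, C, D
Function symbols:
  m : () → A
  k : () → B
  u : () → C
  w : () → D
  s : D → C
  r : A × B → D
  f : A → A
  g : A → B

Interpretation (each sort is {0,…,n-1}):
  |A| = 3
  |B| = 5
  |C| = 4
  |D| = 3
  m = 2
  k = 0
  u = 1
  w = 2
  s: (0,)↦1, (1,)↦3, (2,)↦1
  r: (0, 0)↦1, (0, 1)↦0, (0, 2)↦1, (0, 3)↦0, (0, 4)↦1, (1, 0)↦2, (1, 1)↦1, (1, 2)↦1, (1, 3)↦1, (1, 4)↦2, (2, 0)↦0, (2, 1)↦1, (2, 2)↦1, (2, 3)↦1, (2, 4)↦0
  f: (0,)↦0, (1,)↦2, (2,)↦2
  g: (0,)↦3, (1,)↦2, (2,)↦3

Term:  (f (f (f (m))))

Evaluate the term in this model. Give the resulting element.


value = 2

  m = 2
  (f (m)) = f(2,) = 2
  (f (f (m))) = f(2,) = 2
  (f (f (f (m)))) = f(2,) = 2


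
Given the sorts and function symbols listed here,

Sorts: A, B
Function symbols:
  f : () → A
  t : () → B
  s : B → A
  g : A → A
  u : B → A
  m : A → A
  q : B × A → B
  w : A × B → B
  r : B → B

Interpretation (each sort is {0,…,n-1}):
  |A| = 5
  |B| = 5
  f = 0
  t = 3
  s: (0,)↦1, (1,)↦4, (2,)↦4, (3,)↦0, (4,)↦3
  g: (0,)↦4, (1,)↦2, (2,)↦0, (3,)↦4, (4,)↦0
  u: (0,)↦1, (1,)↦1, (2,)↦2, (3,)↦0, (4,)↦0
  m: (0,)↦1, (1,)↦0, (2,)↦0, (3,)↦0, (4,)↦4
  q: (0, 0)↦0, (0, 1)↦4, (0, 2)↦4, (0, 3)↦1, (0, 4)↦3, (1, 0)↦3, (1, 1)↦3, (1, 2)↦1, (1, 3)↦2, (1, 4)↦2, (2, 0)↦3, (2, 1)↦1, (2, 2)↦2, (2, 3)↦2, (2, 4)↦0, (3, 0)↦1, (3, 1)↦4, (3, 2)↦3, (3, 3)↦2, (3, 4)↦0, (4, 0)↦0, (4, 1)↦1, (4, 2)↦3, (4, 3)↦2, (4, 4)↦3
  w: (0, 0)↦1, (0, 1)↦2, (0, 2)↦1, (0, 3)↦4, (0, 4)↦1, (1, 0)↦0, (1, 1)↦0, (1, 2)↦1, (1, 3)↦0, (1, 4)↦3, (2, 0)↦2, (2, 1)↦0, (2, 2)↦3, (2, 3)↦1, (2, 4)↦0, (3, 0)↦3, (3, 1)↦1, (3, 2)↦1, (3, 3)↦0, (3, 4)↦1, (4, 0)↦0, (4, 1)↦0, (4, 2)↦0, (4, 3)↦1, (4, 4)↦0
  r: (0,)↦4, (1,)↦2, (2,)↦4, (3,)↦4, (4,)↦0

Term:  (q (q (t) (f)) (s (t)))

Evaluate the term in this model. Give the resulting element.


  t = 3
  f = 0
  (q (t) (f)) = q(3, 0) = 1
  t = 3
  (s (t)) = s(3,) = 0
  (q (q (t) (f)) (s (t))) = q(1, 0) = 3

value = 3


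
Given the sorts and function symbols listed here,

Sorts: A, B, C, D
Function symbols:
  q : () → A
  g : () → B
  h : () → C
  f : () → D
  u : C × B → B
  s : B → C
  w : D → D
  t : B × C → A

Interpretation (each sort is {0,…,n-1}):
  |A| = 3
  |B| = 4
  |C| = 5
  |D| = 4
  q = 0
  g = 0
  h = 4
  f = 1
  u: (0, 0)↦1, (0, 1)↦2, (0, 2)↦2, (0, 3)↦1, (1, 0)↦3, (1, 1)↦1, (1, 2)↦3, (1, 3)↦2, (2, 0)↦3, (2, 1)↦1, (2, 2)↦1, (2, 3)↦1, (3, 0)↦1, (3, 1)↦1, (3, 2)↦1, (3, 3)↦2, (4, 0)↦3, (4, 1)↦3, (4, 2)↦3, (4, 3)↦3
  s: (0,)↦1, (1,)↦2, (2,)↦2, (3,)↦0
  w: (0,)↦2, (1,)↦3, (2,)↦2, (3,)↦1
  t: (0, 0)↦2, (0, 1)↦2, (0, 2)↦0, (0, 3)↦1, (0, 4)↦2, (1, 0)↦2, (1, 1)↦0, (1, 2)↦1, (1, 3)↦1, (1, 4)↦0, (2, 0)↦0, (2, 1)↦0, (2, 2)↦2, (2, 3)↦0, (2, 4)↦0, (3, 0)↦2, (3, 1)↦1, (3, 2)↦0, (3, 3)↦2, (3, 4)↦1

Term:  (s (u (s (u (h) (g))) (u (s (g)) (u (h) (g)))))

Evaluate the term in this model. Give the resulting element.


value = 2

  h = 4
  g = 0
  (u (h) (g)) = u(4, 0) = 3
  (s (u (h) (g))) = s(3,) = 0
  g = 0
  (s (g)) = s(0,) = 1
  h = 4
  g = 0
  (u (h) (g)) = u(4, 0) = 3
  (u (s (g)) (u (h) (g))) = u(1, 3) = 2
  (u (s (u (h) (g))) (u (s (g)) (u (h) (g)))) = u(0, 2) = 2
  (s (u (s (u (h) (g))) (u (s (g)) (u (h) (g))))) = s(2,) = 2


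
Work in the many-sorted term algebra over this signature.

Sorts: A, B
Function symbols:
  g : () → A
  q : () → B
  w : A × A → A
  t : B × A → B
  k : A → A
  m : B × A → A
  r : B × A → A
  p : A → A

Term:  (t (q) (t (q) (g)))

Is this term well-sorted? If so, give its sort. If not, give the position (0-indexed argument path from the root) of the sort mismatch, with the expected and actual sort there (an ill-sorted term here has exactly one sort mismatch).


ill-sorted at position [1]: expected A, got B

  (q) : B
    (q) : B
    (g) : A
  (t (q) (g)) : B
(t (q) (t (q) (g))) : ✗ arg 1 at [1] has sort B, expected A


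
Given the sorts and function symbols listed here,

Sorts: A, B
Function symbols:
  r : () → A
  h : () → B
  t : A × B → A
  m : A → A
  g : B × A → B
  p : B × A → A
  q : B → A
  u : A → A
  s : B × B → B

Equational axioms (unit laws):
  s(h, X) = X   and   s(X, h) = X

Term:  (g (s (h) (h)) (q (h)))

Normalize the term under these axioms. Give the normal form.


normal form = (g (h) (q (h)))

1. (g (s (h) (h)) (q (h)))  →  (g (h) (q (h)))


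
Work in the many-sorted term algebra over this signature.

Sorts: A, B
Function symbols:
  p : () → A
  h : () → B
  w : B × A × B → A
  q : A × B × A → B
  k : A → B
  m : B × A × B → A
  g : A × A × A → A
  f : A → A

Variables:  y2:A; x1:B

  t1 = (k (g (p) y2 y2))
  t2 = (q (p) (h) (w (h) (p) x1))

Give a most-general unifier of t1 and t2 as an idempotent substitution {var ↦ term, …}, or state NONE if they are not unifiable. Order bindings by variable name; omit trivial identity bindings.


NONE (not unifiable)

head clash or occurs-check failure — not unifiable


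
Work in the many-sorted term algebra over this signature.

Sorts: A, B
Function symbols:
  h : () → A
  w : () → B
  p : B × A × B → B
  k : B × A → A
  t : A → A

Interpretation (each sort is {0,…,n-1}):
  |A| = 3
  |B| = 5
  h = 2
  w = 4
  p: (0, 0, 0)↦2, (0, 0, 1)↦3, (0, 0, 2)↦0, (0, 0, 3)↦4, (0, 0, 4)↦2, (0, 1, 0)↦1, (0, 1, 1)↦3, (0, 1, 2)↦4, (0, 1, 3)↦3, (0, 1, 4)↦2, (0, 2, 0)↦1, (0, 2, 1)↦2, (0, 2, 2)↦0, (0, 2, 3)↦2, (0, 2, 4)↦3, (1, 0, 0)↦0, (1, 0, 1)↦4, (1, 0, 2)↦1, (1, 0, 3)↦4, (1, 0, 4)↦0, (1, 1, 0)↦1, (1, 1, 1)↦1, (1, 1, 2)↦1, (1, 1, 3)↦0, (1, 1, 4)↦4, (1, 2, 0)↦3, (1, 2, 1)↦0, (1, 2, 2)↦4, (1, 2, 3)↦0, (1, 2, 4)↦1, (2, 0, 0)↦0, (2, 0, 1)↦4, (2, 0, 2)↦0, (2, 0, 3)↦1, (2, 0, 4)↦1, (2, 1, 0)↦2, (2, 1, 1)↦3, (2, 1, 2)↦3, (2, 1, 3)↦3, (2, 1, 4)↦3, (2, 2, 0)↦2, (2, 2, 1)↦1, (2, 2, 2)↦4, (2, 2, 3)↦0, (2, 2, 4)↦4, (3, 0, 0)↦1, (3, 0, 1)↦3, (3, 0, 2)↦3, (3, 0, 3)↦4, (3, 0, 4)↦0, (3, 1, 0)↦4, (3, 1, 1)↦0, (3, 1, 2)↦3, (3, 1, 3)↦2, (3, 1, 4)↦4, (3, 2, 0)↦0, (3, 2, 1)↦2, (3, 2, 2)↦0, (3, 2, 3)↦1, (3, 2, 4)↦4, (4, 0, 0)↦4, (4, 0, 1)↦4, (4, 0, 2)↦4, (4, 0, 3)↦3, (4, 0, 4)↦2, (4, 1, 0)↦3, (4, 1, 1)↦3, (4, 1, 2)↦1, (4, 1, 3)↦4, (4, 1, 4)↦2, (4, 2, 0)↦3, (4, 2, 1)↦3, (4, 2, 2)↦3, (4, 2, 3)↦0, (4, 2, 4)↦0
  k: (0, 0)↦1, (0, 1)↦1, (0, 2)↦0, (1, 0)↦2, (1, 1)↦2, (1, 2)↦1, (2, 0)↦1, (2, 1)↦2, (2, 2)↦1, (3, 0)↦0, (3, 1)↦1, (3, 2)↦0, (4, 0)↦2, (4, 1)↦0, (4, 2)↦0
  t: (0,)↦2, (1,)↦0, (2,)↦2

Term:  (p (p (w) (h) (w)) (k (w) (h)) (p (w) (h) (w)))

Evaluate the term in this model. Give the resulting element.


  w = 4
  h = 2
  w = 4
  (p (w) (h) (w)) = p(4, 2, 4) = 0
  w = 4
  h = 2
  (k (w) (h)) = k(4, 2) = 0
  w = 4
  h = 2
  w = 4
  (p (w) (h) (w)) = p(4, 2, 4) = 0
  (p (p (w) (h) (w)) (k (w) (h)) (p (w) (h) (w))) = p(0, 0, 0) = 2

value = 2


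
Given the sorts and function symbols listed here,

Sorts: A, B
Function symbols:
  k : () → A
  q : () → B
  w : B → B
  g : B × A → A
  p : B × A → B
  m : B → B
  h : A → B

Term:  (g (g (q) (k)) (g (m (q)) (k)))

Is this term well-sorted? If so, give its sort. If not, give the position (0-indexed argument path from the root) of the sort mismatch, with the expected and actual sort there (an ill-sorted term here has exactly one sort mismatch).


    (q) : B
    (k) : A
  (g (q) (k)) : A
      (q) : B
    (m (q)) : B
    (k) : A
  (g (m (q)) (k)) : A
(g (g (q) (k)) (g (m (q)) (k))) : ✗ arg 0 at [0] has sort A, expected B

ill-sorted at position [0]: expected B, got A


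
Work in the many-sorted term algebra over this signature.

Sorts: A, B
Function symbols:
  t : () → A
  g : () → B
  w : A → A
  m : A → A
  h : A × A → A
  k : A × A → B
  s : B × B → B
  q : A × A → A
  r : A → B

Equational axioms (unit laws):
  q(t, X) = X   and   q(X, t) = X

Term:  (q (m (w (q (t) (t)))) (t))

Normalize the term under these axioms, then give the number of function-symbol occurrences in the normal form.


1. (q (m (w (q (t) (t)))) (t))  →  (m (w (q (t) (t))))
2. (m (w (q (t) (t))))  →  (m (w (t)))
normal form: (m (w (t)))

size = 3


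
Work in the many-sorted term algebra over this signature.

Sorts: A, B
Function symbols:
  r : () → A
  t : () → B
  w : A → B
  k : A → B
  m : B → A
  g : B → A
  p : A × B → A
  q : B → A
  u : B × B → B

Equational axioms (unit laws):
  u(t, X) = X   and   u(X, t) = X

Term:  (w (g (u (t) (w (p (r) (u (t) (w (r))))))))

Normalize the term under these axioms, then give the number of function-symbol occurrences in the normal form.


size = 7

1. (w (g (u (t) (w (p (r) (u (t) (w (r))))))))  →  (w (g (w (p (r) (u (t) (w (r)))))))
2. (w (g (w (p (r) (u (t) (w (r)))))))  →  (w (g (w (p (r) (w (r))))))
normal form: (w (g (w (p (r) (w (r))))))


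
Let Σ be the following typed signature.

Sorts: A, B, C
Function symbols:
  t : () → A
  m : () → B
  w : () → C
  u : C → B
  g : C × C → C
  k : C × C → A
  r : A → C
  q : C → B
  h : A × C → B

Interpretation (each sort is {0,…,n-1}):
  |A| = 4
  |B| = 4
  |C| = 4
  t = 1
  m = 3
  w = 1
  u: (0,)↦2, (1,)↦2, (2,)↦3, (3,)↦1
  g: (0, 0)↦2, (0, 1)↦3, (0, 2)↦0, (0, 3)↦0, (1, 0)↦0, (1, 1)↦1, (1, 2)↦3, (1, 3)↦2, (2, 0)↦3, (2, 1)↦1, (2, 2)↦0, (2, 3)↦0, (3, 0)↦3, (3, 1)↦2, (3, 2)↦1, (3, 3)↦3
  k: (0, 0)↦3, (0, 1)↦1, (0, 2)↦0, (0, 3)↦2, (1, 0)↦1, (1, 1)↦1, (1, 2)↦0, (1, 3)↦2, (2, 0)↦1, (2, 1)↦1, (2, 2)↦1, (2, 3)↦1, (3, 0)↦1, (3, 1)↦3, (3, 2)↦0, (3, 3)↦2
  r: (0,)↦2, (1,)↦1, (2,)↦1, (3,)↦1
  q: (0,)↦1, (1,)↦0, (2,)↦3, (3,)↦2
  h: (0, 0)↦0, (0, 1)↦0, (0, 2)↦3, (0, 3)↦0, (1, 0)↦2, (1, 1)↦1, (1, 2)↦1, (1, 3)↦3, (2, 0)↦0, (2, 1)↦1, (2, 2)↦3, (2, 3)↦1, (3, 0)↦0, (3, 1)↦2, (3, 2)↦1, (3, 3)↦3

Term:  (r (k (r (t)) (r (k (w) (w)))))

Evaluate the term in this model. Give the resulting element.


  t = 1
  (r (t)) = r(1,) = 1
  w = 1
  w = 1
  (k (w) (w)) = k(1, 1) = 1
  (r (k (w) (w))) = r(1,) = 1
  (k (r (t)) (r (k (w) (w)))) = k(1, 1) = 1
  (r (k (r (t)) (r (k (w) (w))))) = r(1,) = 1

value = 1


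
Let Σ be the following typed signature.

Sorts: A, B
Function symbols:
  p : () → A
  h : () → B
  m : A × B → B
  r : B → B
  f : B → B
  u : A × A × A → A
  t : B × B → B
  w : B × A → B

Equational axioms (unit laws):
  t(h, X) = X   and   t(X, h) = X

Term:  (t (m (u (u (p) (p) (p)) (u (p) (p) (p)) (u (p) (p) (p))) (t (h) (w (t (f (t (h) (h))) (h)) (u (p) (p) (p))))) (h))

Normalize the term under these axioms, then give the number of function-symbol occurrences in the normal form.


size = 21

1. (t (m (u (u (p) (p) (p)) (u (p) (p) (p)) (u (p) (p) (p))) (t (h) (w (t (f (t (h) (h))) (h)) (u (p) (p) (p))))) (h))  →  (m (u (u (p) (p) (p)) (u (p) (p) (p)) (u (p) (p) (p))) (t (h) (w (t (f (t (h) (h))) (h)) (u (p) (p) (p)))))
2. (m (u (u (p) (p) (p)) (u (p) (p) (p)) (u (p) (p) (p))) (t (h) (w (t (f (t (h) (h))) (h)) (u (p) (p) (p)))))  →  (m (u (u (p) (p) (p)) (u (p) (p) (p)) (u (p) (p) (p))) (w (t (f (t (h) (h))) (h)) (u (p) (p) (p))))
3. (m (u (u (p) (p) (p)) (u (p) (p) (p)) (u (p) (p) (p))) (w (t (f (t (h) (h))) (h)) (u (p) (p) (p))))  →  (m (u (u (p) (p) (p)) (u (p) (p) (p)) (u (p) (p) (p))) (w (f (t (h) (h))) (u (p) (p) (p))))
4. (m (u (u (p) (p) (p)) (u (p) (p) (p)) (u (p) (p) (p))) (w (f (t (h) (h))) (u (p) (p) (p))))  →  (m (u (u (p) (p) (p)) (u (p) (p) (p)) (u (p) (p) (p))) (w (f (h)) (u (p) (p) (p))))
normal form: (m (u (u (p) (p) (p)) (u (p) (p) (p)) (u (p) (p) (p))) (w (f (h)) (u (p) (p) (p))))


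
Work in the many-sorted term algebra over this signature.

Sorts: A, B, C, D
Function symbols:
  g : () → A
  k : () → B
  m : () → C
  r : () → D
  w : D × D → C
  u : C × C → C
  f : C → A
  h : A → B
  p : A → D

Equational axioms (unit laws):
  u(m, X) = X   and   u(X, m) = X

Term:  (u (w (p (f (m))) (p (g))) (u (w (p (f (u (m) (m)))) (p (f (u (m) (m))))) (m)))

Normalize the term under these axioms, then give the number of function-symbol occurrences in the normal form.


size = 14

1. (u (w (p (f (m))) (p (g))) (u (w (p (f (u (m) (m)))) (p (f (u (m) (m))))) (m)))  →  (u (w (p (f (m))) (p (g))) (w (p (f (u (m) (m)))) (p (f (u (m) (m))))))
2. (u (w (p (f (m))) (p (g))) (w (p (f (u (m) (m)))) (p (f (u (m) (m))))))  →  (u (w (p (f (m))) (p (g))) (w (p (f (m))) (p (f (u (m) (m))))))
3. (u (w (p (f (m))) (p (g))) (w (p (f (m))) (p (f (u (m) (m))))))  →  (u (w (p (f (m))) (p (g))) (w (p (f (m))) (p (f (m)))))
normal form: (u (w (p (f (m))) (p (g))) (w (p (f (m))) (p (f (m)))))


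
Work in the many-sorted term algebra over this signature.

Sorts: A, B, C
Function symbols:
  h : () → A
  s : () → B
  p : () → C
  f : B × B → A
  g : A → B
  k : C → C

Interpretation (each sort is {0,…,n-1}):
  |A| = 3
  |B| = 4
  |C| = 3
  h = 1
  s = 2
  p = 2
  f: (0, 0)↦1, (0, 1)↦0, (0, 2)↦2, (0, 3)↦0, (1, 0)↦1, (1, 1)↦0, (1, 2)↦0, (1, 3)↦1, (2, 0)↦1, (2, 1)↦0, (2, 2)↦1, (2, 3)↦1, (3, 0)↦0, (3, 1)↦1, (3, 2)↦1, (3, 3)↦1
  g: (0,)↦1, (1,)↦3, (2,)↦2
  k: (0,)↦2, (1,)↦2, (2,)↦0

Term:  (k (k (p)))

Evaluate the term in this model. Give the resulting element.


  p = 2
  (k (p)) = k(2,) = 0
  (k (k (p))) = k(0,) = 2

value = 2


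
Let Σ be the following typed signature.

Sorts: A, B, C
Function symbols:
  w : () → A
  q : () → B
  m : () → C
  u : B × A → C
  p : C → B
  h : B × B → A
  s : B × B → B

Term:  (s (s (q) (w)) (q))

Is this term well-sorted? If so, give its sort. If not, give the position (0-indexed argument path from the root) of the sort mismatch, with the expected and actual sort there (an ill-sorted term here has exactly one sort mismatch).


    (q) : B
    (w) : A
  (s (q) (w)) : ✗ arg 1 at [0, 1] has sort A, expected B
  (q) : B

ill-sorted at position [0, 1]: expected B, got A


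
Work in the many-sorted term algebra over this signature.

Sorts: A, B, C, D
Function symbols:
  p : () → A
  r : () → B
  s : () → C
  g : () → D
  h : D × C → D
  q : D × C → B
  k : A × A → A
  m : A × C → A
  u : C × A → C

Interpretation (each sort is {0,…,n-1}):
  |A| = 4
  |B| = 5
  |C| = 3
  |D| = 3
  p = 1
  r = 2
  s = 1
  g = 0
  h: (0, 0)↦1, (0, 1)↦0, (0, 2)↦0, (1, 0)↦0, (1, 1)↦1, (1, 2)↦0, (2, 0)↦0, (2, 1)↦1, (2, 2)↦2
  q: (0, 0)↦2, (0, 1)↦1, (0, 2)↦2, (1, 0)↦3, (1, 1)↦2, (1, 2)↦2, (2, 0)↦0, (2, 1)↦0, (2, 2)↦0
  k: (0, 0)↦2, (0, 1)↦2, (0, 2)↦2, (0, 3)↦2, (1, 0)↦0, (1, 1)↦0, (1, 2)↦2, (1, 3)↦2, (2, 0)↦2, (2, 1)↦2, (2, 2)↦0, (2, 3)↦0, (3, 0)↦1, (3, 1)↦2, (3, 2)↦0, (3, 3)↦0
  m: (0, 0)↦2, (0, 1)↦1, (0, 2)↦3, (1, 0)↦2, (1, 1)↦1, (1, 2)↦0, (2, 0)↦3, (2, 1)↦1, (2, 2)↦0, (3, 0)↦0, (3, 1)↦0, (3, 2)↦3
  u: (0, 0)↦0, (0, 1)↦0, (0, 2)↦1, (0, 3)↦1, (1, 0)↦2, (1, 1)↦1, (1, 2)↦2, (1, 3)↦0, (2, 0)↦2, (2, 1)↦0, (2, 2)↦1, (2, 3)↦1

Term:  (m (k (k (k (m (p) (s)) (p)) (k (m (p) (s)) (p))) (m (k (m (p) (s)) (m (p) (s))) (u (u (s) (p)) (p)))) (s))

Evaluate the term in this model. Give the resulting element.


  p = 1
  s = 1
  (m (p) (s)) = m(1, 1) = 1
  p = 1
  (k (m (p) (s)) (p)) = k(1, 1) = 0
  p = 1
  s = 1
  (m (p) (s)) = m(1, 1) = 1
  p = 1
  (k (m (p) (s)) (p)) = k(1, 1) = 0
  (k (k (m (p) (s)) (p)) (k (m (p) (s)) (p))) = k(0, 0) = 2
  p = 1
  s = 1
  (m (p) (s)) = m(1, 1) = 1
  p = 1
  s = 1
  (m (p) (s)) = m(1, 1) = 1
  (k (m (p) (s)) (m (p) (s))) = k(1, 1) = 0
  s = 1
  p = 1
  (u (s) (p)) = u(1, 1) = 1
  p = 1
  (u (u (s) (p)) (p)) = u(1, 1) = 1
  (m (k (m (p) (s)) (m (p) (s))) (u (u (s) (p)) (p))) = m(0, 1) = 1
  (k (k (k (m (p) (s)) (p)) (k (m (p) (s)) (p))) (m (k (m (p) (s)) (m (p) (s))) (u (u (s) (p)) (p)))) = k(2, 1) = 2
  s = 1
  (m (k (k (k (m (p) (s)) (p)) (k (m (p) (s)) (p))) (m (k (m (p) (s)) (m (p) (s))) (u (u (s) (p)) (p)))) (s)) = m(2, 1) = 1

value = 1


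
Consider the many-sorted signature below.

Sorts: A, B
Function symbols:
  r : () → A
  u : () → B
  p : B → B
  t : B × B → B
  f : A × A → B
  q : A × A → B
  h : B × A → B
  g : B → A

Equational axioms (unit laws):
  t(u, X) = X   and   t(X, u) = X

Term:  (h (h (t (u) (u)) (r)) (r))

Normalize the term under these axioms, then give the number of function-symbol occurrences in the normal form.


1. (h (h (t (u) (u)) (r)) (r))  →  (h (h (u) (r)) (r))
normal form: (h (h (u) (r)) (r))

size = 5


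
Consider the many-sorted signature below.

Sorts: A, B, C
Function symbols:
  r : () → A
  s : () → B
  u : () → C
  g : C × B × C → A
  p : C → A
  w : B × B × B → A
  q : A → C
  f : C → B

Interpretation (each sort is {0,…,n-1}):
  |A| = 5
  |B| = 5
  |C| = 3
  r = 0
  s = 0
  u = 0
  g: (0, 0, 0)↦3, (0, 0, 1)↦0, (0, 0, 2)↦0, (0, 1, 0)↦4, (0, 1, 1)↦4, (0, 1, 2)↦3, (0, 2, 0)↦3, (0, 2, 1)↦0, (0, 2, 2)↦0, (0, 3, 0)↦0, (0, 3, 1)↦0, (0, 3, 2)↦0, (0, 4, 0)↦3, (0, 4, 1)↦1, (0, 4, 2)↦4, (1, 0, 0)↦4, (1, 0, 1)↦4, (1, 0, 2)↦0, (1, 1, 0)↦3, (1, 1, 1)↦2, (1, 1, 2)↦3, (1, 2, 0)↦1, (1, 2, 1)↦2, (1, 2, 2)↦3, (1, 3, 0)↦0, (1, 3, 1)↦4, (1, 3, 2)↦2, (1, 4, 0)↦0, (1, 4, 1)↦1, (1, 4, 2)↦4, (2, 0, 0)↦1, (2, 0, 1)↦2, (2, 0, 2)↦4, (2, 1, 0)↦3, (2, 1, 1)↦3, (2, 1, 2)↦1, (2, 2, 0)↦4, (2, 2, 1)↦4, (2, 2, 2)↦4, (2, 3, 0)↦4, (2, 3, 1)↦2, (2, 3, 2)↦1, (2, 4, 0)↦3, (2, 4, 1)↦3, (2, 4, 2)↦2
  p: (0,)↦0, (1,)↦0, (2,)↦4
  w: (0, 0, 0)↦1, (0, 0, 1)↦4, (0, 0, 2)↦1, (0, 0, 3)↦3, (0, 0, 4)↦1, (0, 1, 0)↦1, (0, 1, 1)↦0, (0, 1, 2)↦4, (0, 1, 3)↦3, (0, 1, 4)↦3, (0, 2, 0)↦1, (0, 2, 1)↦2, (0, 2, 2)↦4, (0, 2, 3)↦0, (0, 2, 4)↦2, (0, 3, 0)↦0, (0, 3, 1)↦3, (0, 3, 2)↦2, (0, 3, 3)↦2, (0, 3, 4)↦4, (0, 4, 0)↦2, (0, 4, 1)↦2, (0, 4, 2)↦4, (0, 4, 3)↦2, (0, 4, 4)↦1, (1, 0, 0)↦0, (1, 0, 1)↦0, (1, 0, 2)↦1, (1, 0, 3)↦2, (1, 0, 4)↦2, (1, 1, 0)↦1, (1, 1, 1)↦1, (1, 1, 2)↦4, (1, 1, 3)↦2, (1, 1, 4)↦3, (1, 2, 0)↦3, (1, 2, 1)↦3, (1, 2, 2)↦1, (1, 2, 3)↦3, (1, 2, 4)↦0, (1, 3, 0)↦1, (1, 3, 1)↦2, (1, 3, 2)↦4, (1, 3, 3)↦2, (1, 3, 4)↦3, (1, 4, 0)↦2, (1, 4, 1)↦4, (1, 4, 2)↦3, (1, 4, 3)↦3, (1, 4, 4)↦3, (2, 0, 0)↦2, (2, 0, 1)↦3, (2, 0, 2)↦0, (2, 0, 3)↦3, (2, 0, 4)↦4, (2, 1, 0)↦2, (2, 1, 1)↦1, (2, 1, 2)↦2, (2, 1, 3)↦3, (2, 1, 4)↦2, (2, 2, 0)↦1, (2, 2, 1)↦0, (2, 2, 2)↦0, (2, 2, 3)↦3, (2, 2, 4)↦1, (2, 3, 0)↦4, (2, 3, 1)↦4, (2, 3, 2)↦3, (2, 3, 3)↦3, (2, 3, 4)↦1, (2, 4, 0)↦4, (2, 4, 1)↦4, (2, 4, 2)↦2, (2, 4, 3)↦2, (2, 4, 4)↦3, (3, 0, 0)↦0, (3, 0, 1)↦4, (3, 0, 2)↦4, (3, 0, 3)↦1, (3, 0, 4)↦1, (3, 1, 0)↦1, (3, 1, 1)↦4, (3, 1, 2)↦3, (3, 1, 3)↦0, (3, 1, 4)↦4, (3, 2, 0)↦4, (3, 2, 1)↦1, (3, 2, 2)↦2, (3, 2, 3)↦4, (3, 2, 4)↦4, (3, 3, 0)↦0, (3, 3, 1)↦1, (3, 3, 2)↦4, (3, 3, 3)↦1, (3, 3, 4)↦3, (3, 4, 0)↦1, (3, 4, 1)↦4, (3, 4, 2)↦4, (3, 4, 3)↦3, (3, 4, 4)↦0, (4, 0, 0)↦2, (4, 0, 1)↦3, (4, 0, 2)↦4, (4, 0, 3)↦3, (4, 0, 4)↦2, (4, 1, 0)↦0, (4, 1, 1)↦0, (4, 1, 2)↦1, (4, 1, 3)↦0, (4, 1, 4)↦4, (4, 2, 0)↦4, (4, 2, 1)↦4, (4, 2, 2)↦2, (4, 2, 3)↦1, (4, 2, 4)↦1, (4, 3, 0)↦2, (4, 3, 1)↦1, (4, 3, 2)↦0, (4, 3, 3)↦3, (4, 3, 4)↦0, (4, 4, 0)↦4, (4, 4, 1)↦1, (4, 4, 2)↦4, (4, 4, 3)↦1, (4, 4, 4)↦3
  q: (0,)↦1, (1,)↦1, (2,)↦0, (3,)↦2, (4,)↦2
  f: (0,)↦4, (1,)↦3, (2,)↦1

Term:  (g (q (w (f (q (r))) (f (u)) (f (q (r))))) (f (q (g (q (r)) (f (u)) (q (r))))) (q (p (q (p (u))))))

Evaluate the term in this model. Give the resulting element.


value = 2

  r = 0
  (q (r)) = q(0,) = 1
  (f (q (r))) = f(1,) = 3
  u = 0
  (f (u)) = f(0,) = 4
  r = 0
  (q (r)) = q(0,) = 1
  (f (q (r))) = f(1,) = 3
  (w (f (q (r))) (f (u)) (f (q (r)))) = w(3, 4, 3) = 3
  (q (w (f (q (r))) (f (u)) (f (q (r))))) = q(3,) = 2
  r = 0
  (q (r)) = q(0,) = 1
  u = 0
  (f (u)) = f(0,) = 4
  r = 0
  (q (r)) = q(0,) = 1
  (g (q (r)) (f (u)) (q (r))) = g(1, 4, 1) = 1
  (q (g (q (r)) (f (u)) (q (r)))) = q(1,) = 1
  (f (q (g (q (r)) (f (u)) (q (r))))) = f(1,) = 3
  u = 0
  (p (u)) = p(0,) = 0
  (q (p (u))) = q(0,) = 1
  (p (q (p (u)))) = p(1,) = 0
  (q (p (q (p (u))))) = q(0,) = 1
  (g (q (w (f (q (r))) (f (u)) (f (q (r))))) (f (q (g (q (r)) (f (u)) (q (r))))) (q (p (q (p (u)))))) = g(2, 3, 1) = 2


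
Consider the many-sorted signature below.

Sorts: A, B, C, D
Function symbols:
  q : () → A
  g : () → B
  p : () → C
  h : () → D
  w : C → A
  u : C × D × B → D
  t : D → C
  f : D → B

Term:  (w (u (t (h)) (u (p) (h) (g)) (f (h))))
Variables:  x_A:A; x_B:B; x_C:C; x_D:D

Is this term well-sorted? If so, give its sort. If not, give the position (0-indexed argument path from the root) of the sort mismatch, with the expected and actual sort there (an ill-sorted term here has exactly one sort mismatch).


ill-sorted at position [0]: expected C, got D

      (h) : D
    (t (h)) : C
      (p) : C
      (h) : D
      (g) : B
    (u (p) (h) (g)) : D
      (h) : D
    (f (h)) : B
  (u (t (h)) (u (p) (h) (g)) (f (h))) : D
(w (u (t (h)) (u (p) (h) (g)) (f (h)))) : ✗ arg 0 at [0] has sort D, expected C


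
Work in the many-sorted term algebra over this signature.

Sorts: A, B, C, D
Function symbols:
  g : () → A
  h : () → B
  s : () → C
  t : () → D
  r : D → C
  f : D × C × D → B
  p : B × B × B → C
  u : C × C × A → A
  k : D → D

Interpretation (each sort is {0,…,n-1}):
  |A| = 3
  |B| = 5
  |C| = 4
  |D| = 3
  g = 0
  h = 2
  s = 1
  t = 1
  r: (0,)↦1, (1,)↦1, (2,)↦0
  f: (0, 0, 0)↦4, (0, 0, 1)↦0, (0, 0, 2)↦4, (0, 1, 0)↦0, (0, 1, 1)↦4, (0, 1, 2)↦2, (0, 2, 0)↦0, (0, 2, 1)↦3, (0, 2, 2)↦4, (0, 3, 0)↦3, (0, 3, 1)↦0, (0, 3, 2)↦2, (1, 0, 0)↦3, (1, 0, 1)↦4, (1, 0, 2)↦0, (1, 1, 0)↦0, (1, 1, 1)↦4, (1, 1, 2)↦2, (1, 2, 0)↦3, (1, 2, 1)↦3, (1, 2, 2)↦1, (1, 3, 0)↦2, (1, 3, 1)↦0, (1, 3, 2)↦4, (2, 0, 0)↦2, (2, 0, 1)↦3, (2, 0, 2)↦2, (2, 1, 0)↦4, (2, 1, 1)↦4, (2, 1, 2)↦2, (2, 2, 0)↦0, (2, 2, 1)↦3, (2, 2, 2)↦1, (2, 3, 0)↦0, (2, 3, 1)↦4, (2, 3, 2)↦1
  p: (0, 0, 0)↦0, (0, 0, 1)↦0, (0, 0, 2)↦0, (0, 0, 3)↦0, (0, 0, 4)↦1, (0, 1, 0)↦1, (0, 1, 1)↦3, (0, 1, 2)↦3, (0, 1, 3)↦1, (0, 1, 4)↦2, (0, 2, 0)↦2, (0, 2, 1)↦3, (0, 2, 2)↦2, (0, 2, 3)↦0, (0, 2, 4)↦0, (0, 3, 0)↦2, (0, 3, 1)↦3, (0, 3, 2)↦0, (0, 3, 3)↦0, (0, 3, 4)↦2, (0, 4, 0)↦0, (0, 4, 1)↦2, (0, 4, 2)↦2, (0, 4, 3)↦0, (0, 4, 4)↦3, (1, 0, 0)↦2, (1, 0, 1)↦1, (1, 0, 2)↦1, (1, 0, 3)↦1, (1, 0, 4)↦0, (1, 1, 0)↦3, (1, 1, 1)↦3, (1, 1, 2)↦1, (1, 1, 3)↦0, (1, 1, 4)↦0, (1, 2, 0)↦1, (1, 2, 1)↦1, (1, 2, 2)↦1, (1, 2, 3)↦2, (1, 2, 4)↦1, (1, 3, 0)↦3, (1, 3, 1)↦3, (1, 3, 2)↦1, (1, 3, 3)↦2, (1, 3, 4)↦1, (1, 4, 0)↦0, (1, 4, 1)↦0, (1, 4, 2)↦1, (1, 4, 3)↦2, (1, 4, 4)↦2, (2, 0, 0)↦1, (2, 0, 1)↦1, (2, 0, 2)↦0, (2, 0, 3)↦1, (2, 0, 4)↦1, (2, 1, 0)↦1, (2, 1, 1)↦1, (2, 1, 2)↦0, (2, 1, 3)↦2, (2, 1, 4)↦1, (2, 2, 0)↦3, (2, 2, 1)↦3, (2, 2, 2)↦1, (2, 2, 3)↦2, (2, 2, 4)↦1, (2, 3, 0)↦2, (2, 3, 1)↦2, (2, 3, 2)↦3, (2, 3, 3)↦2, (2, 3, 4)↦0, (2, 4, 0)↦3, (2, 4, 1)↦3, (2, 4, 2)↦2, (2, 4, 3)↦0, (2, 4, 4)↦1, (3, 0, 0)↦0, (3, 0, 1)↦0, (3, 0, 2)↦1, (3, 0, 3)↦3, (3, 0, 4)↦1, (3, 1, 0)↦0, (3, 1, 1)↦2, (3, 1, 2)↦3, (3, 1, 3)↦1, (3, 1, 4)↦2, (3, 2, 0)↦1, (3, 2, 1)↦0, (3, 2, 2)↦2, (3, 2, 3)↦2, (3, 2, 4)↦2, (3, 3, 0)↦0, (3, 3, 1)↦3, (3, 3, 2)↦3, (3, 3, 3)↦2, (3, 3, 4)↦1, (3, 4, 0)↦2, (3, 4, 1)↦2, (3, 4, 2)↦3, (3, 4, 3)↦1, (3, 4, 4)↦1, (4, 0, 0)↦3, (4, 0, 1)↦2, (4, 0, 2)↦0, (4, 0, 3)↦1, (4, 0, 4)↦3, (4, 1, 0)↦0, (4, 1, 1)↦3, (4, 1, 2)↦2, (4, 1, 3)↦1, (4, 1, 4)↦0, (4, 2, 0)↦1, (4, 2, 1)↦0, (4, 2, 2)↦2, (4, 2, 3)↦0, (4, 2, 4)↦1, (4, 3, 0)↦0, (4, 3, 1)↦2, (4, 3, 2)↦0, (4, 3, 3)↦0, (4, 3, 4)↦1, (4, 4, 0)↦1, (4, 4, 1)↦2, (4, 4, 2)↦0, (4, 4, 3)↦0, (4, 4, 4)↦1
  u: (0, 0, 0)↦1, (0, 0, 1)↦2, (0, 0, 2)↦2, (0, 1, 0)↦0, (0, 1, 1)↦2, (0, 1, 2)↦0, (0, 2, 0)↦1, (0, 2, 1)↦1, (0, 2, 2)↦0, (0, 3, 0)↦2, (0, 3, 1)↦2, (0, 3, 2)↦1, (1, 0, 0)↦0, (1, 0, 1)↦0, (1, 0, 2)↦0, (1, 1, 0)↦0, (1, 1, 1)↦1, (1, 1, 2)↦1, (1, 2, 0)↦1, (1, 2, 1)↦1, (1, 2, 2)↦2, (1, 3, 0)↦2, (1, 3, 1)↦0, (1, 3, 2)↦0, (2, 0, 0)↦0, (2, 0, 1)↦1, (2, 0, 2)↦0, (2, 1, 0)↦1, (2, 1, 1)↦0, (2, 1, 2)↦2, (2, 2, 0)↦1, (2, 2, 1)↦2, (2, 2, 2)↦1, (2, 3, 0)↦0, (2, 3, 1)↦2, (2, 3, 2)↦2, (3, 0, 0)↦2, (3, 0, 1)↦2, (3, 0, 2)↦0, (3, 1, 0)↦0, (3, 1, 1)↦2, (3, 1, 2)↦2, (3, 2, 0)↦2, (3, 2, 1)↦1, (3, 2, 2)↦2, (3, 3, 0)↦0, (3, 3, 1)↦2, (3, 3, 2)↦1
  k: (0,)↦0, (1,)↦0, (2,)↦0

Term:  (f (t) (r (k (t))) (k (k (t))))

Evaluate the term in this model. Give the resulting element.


value = 0

  t = 1
  t = 1
  (k (t)) = k(1,) = 0
  (r (k (t))) = r(0,) = 1
  t = 1
  (k (t)) = k(1,) = 0
  (k (k (t))) = k(0,) = 0
  (f (t) (r (k (t))) (k (k (t)))) = f(1, 1, 0) = 0


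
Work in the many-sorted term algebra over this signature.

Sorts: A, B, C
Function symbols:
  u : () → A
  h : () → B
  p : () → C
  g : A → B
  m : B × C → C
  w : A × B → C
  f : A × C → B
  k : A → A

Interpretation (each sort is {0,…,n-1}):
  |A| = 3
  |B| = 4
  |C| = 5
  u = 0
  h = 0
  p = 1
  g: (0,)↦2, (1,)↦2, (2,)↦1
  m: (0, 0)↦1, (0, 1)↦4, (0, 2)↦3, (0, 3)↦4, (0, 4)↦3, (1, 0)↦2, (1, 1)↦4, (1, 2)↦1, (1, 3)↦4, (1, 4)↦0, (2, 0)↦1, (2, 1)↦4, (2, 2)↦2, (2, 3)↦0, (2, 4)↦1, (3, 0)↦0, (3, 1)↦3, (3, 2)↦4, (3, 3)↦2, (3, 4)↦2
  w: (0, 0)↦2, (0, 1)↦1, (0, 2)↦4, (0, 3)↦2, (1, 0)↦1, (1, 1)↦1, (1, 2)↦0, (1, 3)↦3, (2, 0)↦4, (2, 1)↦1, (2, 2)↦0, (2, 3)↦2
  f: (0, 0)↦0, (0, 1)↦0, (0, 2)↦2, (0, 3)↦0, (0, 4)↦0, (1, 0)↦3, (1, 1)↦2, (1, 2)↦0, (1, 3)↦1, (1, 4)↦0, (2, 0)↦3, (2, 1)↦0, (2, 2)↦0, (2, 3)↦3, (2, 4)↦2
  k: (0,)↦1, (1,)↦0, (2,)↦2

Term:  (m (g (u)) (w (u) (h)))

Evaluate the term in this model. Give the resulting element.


  u = 0
  (g (u)) = g(0,) = 2
  u = 0
  h = 0
  (w (u) (h)) = w(0, 0) = 2
  (m (g (u)) (w (u) (h))) = m(2, 2) = 2

value = 2


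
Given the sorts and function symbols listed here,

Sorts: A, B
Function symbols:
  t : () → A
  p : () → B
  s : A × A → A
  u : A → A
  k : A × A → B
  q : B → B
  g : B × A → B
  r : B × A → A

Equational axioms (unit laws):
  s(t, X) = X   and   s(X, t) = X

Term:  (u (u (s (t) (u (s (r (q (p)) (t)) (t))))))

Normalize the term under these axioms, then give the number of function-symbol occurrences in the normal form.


size = 7

1. (u (u (s (t) (u (s (r (q (p)) (t)) (t))))))  →  (u (u (u (s (r (q (p)) (t)) (t)))))
2. (u (u (u (s (r (q (p)) (t)) (t)))))  →  (u (u (u (r (q (p)) (t)))))
normal form: (u (u (u (r (q (p)) (t)))))


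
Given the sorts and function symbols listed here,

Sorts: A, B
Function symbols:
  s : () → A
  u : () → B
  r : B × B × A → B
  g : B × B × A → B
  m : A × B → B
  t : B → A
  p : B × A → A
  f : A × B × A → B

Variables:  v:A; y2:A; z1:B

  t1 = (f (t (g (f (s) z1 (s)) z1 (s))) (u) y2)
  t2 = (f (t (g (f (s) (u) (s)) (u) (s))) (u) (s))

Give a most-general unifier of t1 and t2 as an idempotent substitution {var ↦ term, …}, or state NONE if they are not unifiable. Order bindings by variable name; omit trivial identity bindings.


{y2 ↦ (s), z1 ↦ (u)}
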